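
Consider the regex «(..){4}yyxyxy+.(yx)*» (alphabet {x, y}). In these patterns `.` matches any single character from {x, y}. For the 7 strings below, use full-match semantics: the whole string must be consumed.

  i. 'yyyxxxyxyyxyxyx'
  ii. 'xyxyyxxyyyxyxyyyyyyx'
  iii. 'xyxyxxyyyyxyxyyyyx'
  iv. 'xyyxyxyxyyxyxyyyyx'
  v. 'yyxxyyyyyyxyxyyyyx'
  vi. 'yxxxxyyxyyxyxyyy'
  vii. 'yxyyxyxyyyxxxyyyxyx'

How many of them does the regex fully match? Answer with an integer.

i → match
ii → match
iii → match
iv → match
v → match
vi → match
vii → no match
Total matched: 6

6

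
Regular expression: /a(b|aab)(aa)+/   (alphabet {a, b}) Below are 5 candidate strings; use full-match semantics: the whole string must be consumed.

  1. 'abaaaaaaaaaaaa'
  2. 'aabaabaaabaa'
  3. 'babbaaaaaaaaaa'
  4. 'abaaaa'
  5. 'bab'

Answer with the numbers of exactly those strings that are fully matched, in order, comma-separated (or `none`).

1, 4

1 → match
2 → no match
3 → no match — must start with 'a'
4 → match
5 → no match — must start with 'a'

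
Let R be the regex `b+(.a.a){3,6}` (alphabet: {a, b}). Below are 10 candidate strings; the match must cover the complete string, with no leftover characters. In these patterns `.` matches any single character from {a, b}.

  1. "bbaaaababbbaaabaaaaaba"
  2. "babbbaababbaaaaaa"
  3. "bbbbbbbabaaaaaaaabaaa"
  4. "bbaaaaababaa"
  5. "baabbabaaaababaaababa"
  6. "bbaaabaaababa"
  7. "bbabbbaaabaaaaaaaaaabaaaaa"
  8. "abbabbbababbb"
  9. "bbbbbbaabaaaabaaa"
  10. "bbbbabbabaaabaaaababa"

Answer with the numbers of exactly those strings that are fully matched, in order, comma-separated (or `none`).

1 → no match
2 → no match
3 → no match
4. "bbaaaaababaa" → no match
5 → no match
6 → match
7 → no match
8 → no match — must start with "b"
9 → no match
10 → no match

6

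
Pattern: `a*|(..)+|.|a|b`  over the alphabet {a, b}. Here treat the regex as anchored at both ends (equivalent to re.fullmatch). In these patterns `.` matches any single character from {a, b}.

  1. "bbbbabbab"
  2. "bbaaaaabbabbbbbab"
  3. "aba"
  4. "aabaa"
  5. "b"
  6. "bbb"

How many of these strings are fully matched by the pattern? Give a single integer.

1

1. "bbbbabbab" → no match
2 → no match
3. "aba" → no match
4. "aabaa" → no match
5. "b" → match
6. "bbb" → no match
Total matched: 1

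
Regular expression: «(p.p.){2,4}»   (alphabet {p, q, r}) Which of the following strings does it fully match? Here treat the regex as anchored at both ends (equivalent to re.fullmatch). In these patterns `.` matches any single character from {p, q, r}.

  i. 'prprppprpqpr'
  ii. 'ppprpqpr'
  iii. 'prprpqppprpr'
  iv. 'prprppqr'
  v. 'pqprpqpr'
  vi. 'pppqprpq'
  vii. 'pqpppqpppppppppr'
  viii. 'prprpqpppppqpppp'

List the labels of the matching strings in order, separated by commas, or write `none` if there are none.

i → match
ii → match
iii → match
iv → no match
v → match
vi → match
vii → match
viii → match

i, ii, iii, v, vi, vii, viii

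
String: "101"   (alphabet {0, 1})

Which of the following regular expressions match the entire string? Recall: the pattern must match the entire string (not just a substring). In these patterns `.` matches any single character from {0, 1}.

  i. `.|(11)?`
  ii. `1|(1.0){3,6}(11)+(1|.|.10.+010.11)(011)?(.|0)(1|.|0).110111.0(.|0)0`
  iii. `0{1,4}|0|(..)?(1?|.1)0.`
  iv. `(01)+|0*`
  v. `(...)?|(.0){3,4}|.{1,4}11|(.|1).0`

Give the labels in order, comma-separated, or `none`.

iii, v

i → no match
ii → no match
iii → match
iv → no match
v → match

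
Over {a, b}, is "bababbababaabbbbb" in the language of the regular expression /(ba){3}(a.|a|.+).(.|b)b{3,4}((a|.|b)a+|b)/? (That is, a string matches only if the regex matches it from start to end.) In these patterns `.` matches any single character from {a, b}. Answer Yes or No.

No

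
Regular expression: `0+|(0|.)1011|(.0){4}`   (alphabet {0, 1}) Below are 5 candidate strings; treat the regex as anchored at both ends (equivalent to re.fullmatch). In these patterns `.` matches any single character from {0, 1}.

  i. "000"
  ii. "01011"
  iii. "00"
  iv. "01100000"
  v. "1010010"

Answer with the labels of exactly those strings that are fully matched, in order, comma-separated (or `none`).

i, ii, iii

i → match
ii → match
iii → match
iv → no match
v → no match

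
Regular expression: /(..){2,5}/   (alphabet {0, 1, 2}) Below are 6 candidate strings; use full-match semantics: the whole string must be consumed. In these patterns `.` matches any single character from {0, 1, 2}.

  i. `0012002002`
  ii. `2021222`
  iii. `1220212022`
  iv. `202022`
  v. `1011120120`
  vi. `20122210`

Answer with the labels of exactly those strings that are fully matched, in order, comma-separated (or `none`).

i → match
ii → no match
iii → match
iv → match
v → match
vi → match

i, iii, iv, v, vi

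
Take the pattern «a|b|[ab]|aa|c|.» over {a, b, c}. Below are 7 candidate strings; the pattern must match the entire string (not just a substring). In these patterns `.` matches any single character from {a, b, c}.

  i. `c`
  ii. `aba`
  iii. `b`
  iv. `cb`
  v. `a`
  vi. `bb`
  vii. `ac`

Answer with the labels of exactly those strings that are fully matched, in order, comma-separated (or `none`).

i, iii, v

i → match
ii → no match
iii → match
iv → no match
v → match
vi → no match
vii → no match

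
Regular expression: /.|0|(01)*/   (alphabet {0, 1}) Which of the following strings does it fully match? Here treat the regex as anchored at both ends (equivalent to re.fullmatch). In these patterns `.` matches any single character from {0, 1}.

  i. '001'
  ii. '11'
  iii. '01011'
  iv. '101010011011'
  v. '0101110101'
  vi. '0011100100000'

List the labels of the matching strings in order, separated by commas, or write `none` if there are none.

none

i. '001' → no match
ii. '11' → no match
iii. '01011' → no match
iv. '101010011011' → no match
v. '0101110101' → no match
vi → no match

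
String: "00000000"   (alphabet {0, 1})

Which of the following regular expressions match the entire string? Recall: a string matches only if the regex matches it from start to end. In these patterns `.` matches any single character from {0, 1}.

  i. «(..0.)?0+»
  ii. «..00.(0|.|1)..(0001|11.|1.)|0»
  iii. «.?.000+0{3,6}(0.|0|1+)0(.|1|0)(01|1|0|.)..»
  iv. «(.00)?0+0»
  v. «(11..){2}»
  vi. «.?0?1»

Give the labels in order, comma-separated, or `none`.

i, iv

i → match
ii → no match
iii → no match
iv → match
v → no match — must start with "11"
vi → no match — must end with "1"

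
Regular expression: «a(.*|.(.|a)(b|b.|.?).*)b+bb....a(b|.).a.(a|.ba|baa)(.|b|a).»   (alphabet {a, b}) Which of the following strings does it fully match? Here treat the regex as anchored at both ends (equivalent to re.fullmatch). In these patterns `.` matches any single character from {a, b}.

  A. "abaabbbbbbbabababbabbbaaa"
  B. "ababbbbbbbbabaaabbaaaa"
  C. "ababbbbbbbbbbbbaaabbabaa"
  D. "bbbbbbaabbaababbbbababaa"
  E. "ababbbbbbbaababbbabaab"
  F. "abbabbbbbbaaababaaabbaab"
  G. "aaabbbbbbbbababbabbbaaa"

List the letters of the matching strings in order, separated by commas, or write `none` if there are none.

A → match
B → no match
C → no match
D → no match — must start with "a"
E → no match
F → match
G → match

A, F, G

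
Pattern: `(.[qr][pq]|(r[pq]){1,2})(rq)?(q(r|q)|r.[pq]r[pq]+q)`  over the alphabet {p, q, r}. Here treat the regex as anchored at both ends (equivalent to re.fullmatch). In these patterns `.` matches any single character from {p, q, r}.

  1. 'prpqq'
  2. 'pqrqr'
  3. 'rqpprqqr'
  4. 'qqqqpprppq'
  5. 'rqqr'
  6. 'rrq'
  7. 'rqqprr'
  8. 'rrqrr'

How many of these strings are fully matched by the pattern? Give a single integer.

1. 'prpqq' → match
2. 'pqrqr' → no match
3. 'rqpprqqr' → no match
4. 'qqqqpprppq' → no match
5. 'rqqr' → match
6. 'rrq' → no match
7. 'rqqprr' → no match
8. 'rrqrr' → no match
Total matched: 2

2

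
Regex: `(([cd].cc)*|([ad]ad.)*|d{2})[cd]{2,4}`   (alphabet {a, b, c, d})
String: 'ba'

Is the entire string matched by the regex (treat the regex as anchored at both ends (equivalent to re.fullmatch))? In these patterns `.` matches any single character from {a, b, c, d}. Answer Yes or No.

No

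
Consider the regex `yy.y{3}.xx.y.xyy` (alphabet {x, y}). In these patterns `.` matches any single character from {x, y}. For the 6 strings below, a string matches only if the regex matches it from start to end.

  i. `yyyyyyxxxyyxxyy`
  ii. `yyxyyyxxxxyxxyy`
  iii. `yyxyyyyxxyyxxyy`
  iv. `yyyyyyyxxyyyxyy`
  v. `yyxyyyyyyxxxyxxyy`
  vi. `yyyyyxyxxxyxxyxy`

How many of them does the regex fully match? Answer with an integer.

4

i → match
ii → match
iii → match
iv → match
v → no match
vi → no match — must end with `xyy`
Total matched: 4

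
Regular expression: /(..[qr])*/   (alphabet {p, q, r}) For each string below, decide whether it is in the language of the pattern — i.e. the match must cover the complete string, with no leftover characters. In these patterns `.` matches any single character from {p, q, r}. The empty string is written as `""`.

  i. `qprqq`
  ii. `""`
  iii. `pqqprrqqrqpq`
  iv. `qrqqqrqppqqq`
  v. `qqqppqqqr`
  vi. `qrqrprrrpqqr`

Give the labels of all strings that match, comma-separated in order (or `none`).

ii, iii, v

i → no match
ii → match
iii → match
iv → no match
v → match
vi → no match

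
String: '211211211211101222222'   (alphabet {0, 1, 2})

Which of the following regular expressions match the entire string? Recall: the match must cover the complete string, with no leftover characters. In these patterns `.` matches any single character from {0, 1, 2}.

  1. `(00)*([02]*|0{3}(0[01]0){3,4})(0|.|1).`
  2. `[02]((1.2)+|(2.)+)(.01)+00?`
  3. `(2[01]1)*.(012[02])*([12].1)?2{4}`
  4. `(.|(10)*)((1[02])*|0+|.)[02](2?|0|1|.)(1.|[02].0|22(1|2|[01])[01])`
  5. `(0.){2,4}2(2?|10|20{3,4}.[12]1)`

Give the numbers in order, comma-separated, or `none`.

1 → no match
2 → no match
3 → match
4 → no match
5 → no match — must start with '0'

3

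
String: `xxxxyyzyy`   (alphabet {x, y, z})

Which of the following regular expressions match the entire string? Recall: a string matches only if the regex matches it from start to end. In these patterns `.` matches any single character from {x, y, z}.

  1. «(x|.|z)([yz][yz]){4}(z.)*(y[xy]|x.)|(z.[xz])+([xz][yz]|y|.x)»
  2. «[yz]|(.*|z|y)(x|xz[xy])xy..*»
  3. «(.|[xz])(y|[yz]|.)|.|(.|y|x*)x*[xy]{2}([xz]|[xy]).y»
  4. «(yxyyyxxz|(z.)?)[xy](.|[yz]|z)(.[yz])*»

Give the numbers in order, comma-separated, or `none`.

2, 3

1 → no match
2 → match
3 → match
4 → no match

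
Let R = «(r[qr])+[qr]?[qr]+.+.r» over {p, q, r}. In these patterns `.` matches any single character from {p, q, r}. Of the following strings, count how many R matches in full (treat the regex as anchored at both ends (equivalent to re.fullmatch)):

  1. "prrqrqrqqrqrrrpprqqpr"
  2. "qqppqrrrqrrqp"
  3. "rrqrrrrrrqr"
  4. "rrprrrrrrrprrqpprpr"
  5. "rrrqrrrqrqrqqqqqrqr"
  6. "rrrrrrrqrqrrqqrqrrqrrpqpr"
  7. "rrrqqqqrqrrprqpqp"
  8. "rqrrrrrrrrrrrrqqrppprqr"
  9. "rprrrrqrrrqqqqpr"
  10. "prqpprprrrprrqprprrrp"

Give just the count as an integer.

4

1 → no match — must start with "r"
2 → no match — must start with "r"
3 → match
4 → no match
5 → match
6 → match
7 → no match — must end with "r"
8 → match
9 → no match
10 → no match — must start with "r"
Total matched: 4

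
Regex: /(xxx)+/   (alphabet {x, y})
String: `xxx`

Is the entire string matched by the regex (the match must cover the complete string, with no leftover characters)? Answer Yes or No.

Yes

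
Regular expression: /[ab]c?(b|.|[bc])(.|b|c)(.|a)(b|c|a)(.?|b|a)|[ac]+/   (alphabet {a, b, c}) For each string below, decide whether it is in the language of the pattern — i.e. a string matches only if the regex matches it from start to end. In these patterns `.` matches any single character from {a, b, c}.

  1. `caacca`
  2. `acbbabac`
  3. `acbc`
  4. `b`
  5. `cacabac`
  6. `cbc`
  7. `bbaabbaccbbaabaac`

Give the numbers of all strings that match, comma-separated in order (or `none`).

1. `caacca` → match
2. `acbbabac` → no match
3. `acbc` → no match
4. `b` → no match
5. `cacabac` → no match
6. `cbc` → no match
7 → no match

1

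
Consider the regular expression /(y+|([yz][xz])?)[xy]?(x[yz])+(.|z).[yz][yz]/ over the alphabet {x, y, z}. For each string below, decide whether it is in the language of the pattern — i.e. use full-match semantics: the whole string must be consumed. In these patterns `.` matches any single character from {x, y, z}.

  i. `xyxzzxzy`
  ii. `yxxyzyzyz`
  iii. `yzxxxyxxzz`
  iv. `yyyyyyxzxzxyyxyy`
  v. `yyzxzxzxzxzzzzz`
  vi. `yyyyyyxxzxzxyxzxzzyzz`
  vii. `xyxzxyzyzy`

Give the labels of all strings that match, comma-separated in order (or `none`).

i → match
ii → no match
iii → no match
iv → match
v → no match
vi → match
vii → match

i, iv, vi, vii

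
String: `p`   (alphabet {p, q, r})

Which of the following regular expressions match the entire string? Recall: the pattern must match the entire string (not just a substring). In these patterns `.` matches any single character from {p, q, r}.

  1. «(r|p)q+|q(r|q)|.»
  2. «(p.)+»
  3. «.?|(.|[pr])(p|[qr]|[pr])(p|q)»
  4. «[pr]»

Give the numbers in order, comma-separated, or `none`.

1 → match
2 → no match
3 → match
4 → match

1, 3, 4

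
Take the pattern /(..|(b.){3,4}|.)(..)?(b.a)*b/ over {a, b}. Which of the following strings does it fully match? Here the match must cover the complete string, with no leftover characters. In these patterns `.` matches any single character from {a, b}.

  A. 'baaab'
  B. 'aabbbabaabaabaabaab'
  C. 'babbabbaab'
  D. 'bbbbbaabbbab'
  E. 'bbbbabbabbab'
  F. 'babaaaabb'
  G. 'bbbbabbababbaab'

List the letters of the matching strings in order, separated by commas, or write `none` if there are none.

A. 'baaab' → match
B → match
C. 'babbabbaab' → no match
D. 'bbbbbaabbbab' → match
E. 'bbbbabbabbab' → match
F. 'babaaaabb' → no match
G → no match

A, B, D, E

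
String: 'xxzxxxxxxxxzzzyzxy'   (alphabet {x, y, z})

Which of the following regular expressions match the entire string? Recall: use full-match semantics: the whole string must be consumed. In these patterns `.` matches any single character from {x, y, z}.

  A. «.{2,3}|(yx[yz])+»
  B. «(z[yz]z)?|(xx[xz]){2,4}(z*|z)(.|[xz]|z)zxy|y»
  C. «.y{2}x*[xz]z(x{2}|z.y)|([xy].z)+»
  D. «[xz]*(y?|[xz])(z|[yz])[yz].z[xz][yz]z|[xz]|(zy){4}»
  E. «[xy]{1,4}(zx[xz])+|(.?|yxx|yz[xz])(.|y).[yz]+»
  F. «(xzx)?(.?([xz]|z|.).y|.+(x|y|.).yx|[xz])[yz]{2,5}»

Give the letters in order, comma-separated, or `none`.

B

A → no match
B → match
C → no match
D → no match
E → no match
F → no match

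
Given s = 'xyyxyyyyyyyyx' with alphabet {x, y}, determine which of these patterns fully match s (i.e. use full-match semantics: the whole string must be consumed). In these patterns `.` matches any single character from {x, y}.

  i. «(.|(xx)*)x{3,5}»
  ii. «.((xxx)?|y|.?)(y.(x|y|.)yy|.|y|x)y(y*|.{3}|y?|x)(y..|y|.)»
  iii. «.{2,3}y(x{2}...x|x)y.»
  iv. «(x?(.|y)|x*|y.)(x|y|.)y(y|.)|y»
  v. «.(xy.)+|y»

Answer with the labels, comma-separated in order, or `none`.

i → no match
ii → match
iii → no match
iv → no match
v → no match

ii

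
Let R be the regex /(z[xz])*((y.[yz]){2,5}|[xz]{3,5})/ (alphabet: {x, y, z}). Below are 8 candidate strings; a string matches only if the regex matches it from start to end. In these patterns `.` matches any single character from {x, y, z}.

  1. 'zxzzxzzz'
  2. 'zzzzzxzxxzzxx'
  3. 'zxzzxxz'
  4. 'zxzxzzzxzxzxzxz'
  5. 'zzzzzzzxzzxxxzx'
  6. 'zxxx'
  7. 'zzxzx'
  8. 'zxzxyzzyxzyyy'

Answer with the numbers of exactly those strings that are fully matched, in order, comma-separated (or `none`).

1, 2, 3, 4, 5, 6, 7, 8

1 → match
2 → match
3 → match
4 → match
5 → match
6 → match
7 → match
8 → match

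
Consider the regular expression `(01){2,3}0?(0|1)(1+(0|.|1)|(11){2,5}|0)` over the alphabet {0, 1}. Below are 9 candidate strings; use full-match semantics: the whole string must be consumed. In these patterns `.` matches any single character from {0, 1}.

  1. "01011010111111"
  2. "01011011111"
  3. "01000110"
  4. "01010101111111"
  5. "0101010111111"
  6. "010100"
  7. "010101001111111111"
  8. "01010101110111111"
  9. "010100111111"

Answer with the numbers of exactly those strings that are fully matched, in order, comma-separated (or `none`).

4, 5, 6, 7, 9

1 → no match
2 → no match
3 → no match
4 → match
5 → match
6 → match
7 → match
8 → no match
9 → match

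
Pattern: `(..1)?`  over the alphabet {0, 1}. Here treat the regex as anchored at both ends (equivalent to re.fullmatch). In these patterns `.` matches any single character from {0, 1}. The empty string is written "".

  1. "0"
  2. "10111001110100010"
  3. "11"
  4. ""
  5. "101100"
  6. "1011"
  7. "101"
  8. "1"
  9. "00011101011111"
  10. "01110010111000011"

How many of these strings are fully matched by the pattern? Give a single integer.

2

1 → no match
2 → no match
3 → no match
4 → match
5 → no match
6 → no match
7 → match
8 → no match
9 → no match
10 → no match
Total matched: 2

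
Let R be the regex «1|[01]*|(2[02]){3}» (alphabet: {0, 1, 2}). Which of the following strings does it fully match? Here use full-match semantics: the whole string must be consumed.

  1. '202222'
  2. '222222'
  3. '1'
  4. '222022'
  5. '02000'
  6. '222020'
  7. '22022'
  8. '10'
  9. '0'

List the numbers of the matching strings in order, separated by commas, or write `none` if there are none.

1, 2, 3, 4, 6, 8, 9

1 → match
2 → match
3 → match
4 → match
5 → no match
6 → match
7 → no match
8 → match
9 → match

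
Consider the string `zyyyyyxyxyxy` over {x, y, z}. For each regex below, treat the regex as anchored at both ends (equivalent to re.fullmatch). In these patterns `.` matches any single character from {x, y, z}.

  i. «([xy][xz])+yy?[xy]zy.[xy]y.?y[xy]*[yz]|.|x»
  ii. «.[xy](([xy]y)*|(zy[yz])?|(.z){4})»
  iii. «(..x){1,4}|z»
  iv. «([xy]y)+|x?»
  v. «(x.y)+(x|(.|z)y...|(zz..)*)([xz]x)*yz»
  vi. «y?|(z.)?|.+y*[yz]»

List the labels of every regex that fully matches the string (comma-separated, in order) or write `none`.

i → no match
ii → match
iii → no match
iv → no match
v → no match — must start with `x`
vi → match

ii, vi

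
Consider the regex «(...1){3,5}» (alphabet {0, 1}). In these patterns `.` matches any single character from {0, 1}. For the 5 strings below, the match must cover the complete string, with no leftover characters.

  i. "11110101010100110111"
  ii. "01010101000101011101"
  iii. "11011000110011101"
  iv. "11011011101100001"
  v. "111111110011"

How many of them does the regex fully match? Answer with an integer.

i → match
ii → match
iii → no match
iv → no match
v → match
Total matched: 3

3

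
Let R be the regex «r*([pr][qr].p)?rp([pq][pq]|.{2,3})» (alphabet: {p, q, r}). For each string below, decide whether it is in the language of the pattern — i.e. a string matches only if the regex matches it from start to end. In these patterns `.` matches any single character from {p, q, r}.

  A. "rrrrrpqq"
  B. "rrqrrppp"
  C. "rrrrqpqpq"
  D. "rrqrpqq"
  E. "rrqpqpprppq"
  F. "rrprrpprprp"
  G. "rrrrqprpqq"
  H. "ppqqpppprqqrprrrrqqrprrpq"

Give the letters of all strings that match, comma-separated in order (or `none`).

A. "rrrrrpqq" → match
B. "rrqrrppp" → no match
C. "rrrrqpqpq" → no match
D. "rrqrpqq" → no match
E. "rrqpqpprppq" → no match
F. "rrprrpprprp" → no match
G. "rrrrqprpqq" → match
H → no match

A, G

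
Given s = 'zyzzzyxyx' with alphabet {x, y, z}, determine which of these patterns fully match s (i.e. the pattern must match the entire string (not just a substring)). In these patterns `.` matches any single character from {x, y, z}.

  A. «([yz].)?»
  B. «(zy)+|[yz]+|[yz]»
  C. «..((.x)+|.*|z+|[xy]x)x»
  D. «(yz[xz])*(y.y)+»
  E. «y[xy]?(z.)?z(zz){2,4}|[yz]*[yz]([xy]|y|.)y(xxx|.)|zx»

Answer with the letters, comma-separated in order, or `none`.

C, E

A → no match
B → no match
C → match
D → no match — must end with 'y'
E → match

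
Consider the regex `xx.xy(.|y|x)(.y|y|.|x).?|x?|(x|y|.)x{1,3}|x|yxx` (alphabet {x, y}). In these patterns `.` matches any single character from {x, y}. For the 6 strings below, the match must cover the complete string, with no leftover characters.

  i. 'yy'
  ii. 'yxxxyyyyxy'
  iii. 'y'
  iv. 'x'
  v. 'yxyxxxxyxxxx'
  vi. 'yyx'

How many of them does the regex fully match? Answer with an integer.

1

i → no match
ii → no match
iii → no match
iv → match
v → no match
vi → no match
Total matched: 1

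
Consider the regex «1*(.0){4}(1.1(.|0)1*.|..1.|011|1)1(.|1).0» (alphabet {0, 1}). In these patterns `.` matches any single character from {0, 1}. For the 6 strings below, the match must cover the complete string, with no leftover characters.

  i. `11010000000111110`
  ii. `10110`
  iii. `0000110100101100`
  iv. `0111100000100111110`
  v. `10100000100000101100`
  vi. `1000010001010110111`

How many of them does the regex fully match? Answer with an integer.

1

i → match
ii → no match
iii → no match
iv → no match
v → no match
vi → no match — must end with `0`
Total matched: 1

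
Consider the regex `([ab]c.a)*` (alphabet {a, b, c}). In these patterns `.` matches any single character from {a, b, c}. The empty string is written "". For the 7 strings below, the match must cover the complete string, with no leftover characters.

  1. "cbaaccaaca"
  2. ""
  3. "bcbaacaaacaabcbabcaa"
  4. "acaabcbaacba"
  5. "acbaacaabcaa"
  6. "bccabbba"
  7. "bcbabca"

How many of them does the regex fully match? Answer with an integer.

4

1 → no match
2 → match
3 → match
4 → match
5 → match
6 → no match
7 → no match
Total matched: 4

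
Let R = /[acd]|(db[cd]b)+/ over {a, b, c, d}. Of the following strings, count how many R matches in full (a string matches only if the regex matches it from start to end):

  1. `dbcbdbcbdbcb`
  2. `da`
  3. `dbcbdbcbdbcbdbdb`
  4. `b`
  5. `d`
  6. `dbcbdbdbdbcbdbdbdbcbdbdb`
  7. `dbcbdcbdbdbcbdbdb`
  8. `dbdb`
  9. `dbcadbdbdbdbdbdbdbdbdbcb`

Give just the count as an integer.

5

1 → match
2 → no match
3 → match
4 → no match
5 → match
6 → match
7 → no match
8 → match
9 → no match
Total matched: 5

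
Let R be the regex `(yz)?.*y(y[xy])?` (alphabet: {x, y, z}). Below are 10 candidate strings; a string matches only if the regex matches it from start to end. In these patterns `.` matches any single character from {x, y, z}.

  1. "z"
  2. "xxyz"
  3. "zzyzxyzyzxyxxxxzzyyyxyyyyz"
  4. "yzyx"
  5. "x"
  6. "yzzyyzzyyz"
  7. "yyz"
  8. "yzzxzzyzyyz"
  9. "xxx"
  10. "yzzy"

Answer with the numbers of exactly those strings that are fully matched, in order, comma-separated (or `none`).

10

1 → no match
2 → no match
3 → no match
4 → no match
5 → no match
6 → no match
7 → no match
8 → no match
9 → no match
10 → match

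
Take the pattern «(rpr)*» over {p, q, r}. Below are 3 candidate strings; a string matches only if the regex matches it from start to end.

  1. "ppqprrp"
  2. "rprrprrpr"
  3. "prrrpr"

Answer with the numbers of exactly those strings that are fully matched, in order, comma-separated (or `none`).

2

1 → no match
2 → match
3 → no match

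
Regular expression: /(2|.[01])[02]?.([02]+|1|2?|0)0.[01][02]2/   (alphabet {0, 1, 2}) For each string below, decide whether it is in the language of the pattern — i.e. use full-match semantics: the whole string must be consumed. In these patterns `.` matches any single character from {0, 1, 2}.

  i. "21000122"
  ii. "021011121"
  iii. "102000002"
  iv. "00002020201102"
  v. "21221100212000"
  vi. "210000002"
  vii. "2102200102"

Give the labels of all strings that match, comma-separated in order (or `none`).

i, iii, iv, vi, vii

i. "21000122" → match
ii. "021011121" → no match — must end with "2"
iii. "102000002" → match
iv → match
v → no match — must end with "2"
vi. "210000002" → match
vii. "2102200102" → match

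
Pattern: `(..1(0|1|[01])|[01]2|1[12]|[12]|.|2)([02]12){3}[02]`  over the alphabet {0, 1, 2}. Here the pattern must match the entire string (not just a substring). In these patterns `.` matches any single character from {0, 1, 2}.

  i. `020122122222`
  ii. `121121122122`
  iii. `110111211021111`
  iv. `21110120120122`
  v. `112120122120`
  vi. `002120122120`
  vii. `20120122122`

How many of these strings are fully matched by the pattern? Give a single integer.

3

i → no match
ii → no match
iii → no match
iv → match
v → match
vi → no match
vii → match
Total matched: 3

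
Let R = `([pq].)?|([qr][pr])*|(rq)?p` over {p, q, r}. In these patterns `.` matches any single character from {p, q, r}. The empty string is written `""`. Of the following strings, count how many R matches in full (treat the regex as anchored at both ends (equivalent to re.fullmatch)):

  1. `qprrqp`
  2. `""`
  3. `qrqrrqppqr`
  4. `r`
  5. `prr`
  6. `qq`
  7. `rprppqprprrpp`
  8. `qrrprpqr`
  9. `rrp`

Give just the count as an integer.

4

1 → match
2 → match
3 → no match
4 → no match
5 → no match
6 → match
7 → no match
8 → match
9 → no match
Total matched: 4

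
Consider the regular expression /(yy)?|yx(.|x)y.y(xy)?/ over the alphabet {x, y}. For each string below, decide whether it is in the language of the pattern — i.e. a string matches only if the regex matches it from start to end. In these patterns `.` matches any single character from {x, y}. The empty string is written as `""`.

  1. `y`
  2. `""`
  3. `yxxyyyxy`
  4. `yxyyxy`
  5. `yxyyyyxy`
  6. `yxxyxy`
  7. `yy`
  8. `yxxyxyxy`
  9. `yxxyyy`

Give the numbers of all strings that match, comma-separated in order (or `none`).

2, 3, 4, 5, 6, 7, 8, 9

1 → no match
2 → match
3 → match
4 → match
5 → match
6 → match
7 → match
8 → match
9 → match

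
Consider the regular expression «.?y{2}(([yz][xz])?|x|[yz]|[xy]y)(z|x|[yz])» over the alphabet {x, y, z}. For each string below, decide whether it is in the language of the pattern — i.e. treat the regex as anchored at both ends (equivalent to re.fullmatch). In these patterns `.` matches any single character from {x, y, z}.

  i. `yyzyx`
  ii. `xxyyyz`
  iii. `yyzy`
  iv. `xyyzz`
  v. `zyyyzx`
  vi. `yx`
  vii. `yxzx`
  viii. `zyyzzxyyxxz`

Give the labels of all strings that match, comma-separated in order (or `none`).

iii, iv, v

i → no match
ii → no match
iii → match
iv → match
v → match
vi → no match
vii → no match
viii → no match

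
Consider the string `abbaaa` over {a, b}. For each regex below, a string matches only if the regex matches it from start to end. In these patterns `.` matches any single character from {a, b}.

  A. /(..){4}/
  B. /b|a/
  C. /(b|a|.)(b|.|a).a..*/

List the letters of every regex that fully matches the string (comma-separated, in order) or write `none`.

A → no match
B → no match
C → match

C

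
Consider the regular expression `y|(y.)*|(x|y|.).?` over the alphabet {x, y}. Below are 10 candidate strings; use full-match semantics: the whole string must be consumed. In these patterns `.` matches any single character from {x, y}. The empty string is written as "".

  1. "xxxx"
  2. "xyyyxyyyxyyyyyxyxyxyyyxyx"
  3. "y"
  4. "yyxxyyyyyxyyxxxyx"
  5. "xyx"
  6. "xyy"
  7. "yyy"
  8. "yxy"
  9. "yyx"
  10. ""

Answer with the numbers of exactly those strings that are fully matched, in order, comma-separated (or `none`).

1 → no match
2 → no match
3 → match
4 → no match
5 → no match
6 → no match
7 → no match
8 → no match
9 → no match
10 → match

3, 10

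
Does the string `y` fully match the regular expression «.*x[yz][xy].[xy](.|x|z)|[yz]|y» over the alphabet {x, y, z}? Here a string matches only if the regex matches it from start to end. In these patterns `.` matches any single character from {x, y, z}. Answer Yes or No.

Yes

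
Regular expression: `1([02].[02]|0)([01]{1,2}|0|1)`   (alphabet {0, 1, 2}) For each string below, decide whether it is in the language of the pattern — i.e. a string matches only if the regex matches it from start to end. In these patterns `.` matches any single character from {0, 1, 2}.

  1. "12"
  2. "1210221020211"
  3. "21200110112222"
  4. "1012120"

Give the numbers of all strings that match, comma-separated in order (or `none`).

1 → no match
2 → no match
3 → no match — must start with "1"
4 → no match

none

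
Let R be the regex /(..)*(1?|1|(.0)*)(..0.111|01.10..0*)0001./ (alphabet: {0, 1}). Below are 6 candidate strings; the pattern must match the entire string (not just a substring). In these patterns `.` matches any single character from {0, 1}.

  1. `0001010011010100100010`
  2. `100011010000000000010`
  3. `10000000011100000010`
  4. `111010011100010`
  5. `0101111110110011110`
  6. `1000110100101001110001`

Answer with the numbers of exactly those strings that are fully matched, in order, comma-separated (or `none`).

1 → match
2 → no match
3 → match
4 → match
5 → no match
6 → no match

1, 3, 4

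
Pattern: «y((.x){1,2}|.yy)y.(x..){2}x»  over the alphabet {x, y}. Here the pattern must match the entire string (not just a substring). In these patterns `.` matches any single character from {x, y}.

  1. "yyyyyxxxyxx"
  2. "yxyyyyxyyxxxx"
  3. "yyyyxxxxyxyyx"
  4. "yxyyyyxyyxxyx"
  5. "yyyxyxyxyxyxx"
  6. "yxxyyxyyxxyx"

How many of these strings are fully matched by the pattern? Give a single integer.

1 → no match
2 → match
3 → no match
4 → match
5 → no match
6 → match
Total matched: 3

3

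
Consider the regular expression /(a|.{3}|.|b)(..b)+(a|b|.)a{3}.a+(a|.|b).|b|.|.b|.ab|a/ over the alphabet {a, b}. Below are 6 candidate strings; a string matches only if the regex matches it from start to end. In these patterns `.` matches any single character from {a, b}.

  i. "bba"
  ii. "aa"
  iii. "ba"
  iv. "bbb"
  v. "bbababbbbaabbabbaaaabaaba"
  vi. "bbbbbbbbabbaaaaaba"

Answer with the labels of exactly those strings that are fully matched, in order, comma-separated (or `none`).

vi

i. "bba" → no match
ii. "aa" → no match
iii. "ba" → no match
iv. "bbb" → no match
v → no match
vi → match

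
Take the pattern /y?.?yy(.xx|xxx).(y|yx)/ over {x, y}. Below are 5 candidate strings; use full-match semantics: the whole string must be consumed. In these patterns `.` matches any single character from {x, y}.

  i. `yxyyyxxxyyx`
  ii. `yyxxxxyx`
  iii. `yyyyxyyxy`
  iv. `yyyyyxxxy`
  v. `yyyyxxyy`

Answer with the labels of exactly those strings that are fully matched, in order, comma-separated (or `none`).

i. `yxyyyxxxyyx` → no match
ii. `yyxxxxyx` → match
iii. `yyyyxyyxy` → no match
iv. `yyyyyxxxy` → match
v. `yyyyxxyy` → match

ii, iv, v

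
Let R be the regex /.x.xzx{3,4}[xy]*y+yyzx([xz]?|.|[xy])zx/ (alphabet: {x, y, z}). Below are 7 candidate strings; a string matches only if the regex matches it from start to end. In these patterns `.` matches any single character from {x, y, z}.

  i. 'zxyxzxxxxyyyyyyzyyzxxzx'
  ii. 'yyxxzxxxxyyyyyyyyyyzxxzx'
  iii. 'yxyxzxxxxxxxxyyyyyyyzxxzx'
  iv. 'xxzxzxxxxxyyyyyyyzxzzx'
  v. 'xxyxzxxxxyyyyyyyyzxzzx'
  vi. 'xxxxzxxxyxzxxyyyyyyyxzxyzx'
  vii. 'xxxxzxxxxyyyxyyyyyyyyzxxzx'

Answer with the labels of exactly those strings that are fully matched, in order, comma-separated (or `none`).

iii, iv, v, vii

i → no match
ii → no match
iii → match
iv → match
v → match
vi → no match
vii → match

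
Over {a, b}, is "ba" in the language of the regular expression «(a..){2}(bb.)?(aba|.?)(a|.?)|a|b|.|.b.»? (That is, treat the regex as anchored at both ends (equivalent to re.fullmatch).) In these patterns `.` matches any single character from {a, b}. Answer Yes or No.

No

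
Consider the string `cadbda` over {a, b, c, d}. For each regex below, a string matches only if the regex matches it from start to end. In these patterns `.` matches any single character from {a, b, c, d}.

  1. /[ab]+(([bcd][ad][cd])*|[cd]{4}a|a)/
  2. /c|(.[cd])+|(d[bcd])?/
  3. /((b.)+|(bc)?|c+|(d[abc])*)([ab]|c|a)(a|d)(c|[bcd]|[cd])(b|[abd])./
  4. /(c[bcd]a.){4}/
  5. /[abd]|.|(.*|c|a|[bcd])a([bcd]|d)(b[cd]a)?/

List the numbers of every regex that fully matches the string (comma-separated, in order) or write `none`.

1 → no match
2 → no match
3 → match
4 → no match
5 → match

3, 5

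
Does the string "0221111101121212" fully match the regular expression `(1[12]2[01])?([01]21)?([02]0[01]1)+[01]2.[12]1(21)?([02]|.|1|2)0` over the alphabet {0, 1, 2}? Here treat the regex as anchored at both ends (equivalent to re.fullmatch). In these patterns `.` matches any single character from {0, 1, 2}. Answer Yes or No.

No

Every match must end with "0", but "0221111101121212" does not.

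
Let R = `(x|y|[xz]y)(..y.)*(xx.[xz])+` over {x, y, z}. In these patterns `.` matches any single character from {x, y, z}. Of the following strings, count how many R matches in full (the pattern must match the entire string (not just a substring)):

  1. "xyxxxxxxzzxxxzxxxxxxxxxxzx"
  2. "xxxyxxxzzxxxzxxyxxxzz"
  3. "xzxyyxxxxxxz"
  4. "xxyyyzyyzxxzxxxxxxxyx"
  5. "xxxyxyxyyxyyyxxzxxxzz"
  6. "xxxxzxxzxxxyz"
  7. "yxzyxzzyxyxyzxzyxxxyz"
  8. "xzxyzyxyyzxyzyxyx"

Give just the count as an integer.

1 → match
2 → match
3 → no match
4 → match
5 → match
6 → match
7 → match
8 → no match
Total matched: 6

6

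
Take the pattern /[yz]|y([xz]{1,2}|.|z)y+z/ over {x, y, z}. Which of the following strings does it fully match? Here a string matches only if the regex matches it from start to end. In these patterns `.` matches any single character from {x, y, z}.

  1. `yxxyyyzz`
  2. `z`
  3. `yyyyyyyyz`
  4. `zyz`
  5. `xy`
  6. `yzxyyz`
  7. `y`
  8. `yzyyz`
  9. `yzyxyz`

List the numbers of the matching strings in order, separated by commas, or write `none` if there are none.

1. `yxxyyyzz` → no match
2. `z` → match
3. `yyyyyyyyz` → match
4. `zyz` → no match
5. `xy` → no match
6. `yzxyyz` → match
7. `y` → match
8. `yzyyz` → match
9. `yzyxyz` → no match

2, 3, 6, 7, 8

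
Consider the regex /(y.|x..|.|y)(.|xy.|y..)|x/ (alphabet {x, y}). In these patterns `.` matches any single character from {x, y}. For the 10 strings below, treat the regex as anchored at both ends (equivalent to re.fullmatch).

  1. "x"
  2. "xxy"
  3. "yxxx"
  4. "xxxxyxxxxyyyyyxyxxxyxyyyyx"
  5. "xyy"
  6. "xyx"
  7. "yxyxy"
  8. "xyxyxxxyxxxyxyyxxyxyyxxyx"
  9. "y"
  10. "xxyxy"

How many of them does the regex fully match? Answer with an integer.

1 → match
2 → no match
3 → no match
4 → no match
5 → no match
6 → no match
7 → match
8 → no match
9 → no match
10 → no match
Total matched: 2

2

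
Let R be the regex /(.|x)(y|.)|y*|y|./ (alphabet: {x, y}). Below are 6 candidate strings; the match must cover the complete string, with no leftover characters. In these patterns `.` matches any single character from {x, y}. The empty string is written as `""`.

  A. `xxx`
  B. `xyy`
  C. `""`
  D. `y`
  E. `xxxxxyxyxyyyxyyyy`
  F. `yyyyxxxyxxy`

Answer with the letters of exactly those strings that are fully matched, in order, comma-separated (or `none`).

A → no match
B → no match
C → match
D → match
E → no match
F → no match

C, D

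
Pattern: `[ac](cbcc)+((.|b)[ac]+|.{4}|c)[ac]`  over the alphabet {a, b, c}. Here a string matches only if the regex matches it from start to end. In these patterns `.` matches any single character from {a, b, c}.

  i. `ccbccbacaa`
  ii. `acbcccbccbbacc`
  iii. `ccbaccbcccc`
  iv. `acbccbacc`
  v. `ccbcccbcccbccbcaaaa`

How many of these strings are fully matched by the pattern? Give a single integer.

i. `ccbccbacaa` → match
ii → match
iii. `ccbaccbcccc` → no match
iv. `acbccbacc` → match
v → match
Total matched: 4

4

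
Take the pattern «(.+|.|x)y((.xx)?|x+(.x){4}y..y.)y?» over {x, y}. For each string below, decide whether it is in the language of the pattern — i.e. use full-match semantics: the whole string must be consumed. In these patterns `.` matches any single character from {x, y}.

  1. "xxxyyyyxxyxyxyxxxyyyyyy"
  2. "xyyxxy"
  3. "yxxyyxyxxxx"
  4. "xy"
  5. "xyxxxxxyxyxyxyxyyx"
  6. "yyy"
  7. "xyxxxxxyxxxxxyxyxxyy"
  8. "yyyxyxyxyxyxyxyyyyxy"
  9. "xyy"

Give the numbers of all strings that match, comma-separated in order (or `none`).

1 → match
2 → match
3 → no match
4 → match
5 → match
6 → match
7 → match
8 → match
9 → match

1, 2, 4, 5, 6, 7, 8, 9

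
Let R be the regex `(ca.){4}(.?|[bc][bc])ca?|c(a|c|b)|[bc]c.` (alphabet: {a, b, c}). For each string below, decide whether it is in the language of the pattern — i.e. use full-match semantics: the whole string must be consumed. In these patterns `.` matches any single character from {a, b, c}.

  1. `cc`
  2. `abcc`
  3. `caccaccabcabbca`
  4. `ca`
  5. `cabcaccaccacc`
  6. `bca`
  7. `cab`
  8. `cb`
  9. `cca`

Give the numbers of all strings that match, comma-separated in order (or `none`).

1 → match
2 → no match
3 → match
4 → match
5 → match
6 → match
7 → no match
8 → match
9 → match

1, 3, 4, 5, 6, 8, 9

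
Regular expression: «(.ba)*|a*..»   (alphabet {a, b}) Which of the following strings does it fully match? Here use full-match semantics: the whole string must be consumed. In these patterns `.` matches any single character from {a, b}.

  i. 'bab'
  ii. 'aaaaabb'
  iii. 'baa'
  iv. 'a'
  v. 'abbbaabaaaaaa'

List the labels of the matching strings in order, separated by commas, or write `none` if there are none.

i. 'bab' → no match
ii. 'aaaaabb' → match
iii. 'baa' → no match
iv. 'a' → no match
v → no match

ii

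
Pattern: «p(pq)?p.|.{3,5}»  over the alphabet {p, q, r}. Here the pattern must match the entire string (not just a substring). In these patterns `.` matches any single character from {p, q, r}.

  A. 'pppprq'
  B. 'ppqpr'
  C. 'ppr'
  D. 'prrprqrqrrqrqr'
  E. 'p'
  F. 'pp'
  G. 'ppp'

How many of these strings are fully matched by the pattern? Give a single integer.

A. 'pppprq' → no match
B. 'ppqpr' → match
C. 'ppr' → match
D → no match
E. 'p' → no match
F. 'pp' → no match
G. 'ppp' → match
Total matched: 3

3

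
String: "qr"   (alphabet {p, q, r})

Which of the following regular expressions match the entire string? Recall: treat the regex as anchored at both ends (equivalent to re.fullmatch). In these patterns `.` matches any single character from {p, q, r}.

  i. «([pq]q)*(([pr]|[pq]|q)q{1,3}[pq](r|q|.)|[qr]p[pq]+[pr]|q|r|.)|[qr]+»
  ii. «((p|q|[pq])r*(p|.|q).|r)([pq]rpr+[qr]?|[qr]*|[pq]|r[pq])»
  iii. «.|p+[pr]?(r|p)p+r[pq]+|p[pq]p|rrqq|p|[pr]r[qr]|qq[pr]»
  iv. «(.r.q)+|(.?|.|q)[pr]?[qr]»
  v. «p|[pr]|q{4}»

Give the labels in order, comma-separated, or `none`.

i → match
ii → no match
iii → no match
iv → match
v → no match

i, iv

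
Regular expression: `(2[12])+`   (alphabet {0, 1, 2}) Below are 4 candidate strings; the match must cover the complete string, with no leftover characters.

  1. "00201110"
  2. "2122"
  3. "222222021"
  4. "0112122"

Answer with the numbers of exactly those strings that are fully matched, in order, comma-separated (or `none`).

2

1 → no match — must start with "2"
2 → match
3 → no match
4 → no match — must start with "2"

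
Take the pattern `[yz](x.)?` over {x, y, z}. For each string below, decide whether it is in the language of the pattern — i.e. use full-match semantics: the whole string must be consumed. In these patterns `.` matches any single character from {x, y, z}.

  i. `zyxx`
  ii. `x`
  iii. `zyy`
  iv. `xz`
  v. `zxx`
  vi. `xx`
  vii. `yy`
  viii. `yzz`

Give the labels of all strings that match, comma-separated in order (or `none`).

v

i → no match
ii → no match
iii → no match
iv → no match
v → match
vi → no match
vii → no match
viii → no match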